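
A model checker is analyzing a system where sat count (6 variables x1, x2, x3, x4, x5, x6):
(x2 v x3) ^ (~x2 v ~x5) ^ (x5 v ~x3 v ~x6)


CNF with 3 clauses over 6 vars (64 assignments).
An assignment satisfies CNF iff every clause has >=1 true literal.
Check each row (bits = x1,x2,x3,x4,x5,x6; clause T/F shown):
  row 0 [000000]: clauses=FTT -> 0
  row 1 [000001]: clauses=FTT -> 0
  row 2 [000010]: clauses=FTT -> 0
  row 3 [000011]: clauses=FTT -> 0
  row 4 [000100]: clauses=FTT -> 0
  (every remaining row is evaluated the same way; all 64 results are listed next)
Full result column, 8 rows per line (x1,x2,x3 fixed per line; x4,x5,x6 runs 000..111 left to right):
  rows 0-7 [x1,x2,x3=000]: 00000000  (ones: 0)
  rows 8-15 [x1,x2,x3=001]: 10111011  (ones: 6)
  rows 16-23 [x1,x2,x3=010]: 11001100  (ones: 4)
  rows 24-31 [x1,x2,x3=011]: 10001000  (ones: 2)
  rows 32-39 [x1,x2,x3=100]: 00000000  (ones: 0)
  rows 40-47 [x1,x2,x3=101]: 10111011  (ones: 6)
  rows 48-55 [x1,x2,x3=110]: 11001100  (ones: 4)
  rows 56-63 [x1,x2,x3=111]: 10001000  (ones: 2)
Satisfying assignments = 0+6+4+2+0+6+4+2 = 24

24


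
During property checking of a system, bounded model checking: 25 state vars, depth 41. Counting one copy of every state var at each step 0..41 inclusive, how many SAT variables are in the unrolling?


BMC unrolls to depth k, creating one copy of each state var for steps 0..k.
Step count = 41 + 1 = 42 (steps 0 through 41)
Vars per step = 25
Total = 25 * 42 = 1050

1050


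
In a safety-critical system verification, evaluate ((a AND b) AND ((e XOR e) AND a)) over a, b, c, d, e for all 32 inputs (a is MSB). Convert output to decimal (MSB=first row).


Formula: ((a AND b) AND ((e XOR e) AND a)) over a, b, c, d, e (32 rows)
Evaluate each row (bits = a,b,c,d,e, MSB first):
  row 0 [00000]: ((0 AND 0) AND ((0 XOR 0) AND 0)) -> 0
  row 1 [00001]: ((0 AND 0) AND ((1 XOR 1) AND 0)) -> 0
  row 2 [00010]: ((0 AND 0) AND ((0 XOR 0) AND 0)) -> 0
  row 3 [00011]: ((0 AND 0) AND ((1 XOR 1) AND 0)) -> 0
  row 4 [00100]: ((0 AND 0) AND ((0 XOR 0) AND 0)) -> 0
  row 5 [00101]: ((0 AND 0) AND ((1 XOR 1) AND 0)) -> 0
  row 6 [00110]: ((0 AND 0) AND ((0 XOR 0) AND 0)) -> 0
  row 7 [00111]: ((0 AND 0) AND ((1 XOR 1) AND 0)) -> 0
  row 8 [01000]: ((0 AND 1) AND ((0 XOR 0) AND 0)) -> 0
  row 9 [01001]: ((0 AND 1) AND ((1 XOR 1) AND 0)) -> 0
  row 10 [01010]: ((0 AND 1) AND ((0 XOR 0) AND 0)) -> 0
  row 11 [01011]: ((0 AND 1) AND ((1 XOR 1) AND 0)) -> 0
  row 12 [01100]: ((0 AND 1) AND ((0 XOR 0) AND 0)) -> 0
  row 13 [01101]: ((0 AND 1) AND ((1 XOR 1) AND 0)) -> 0
  row 14 [01110]: ((0 AND 1) AND ((0 XOR 0) AND 0)) -> 0
  row 15 [01111]: ((0 AND 1) AND ((1 XOR 1) AND 0)) -> 0
  row 16 [10000]: ((1 AND 0) AND ((0 XOR 0) AND 1)) -> 0
  row 17 [10001]: ((1 AND 0) AND ((1 XOR 1) AND 1)) -> 0
  row 18 [10010]: ((1 AND 0) AND ((0 XOR 0) AND 1)) -> 0
  row 19 [10011]: ((1 AND 0) AND ((1 XOR 1) AND 1)) -> 0
  row 20 [10100]: ((1 AND 0) AND ((0 XOR 0) AND 1)) -> 0
  row 21 [10101]: ((1 AND 0) AND ((1 XOR 1) AND 1)) -> 0
  row 22 [10110]: ((1 AND 0) AND ((0 XOR 0) AND 1)) -> 0
  row 23 [10111]: ((1 AND 0) AND ((1 XOR 1) AND 1)) -> 0
  row 24 [11000]: ((1 AND 1) AND ((0 XOR 0) AND 1)) -> 0
  row 25 [11001]: ((1 AND 1) AND ((1 XOR 1) AND 1)) -> 0
  row 26 [11010]: ((1 AND 1) AND ((0 XOR 0) AND 1)) -> 0
  row 27 [11011]: ((1 AND 1) AND ((1 XOR 1) AND 1)) -> 0
  row 28 [11100]: ((1 AND 1) AND ((0 XOR 0) AND 1)) -> 0
  row 29 [11101]: ((1 AND 1) AND ((1 XOR 1) AND 1)) -> 0
  row 30 [11110]: ((1 AND 1) AND ((0 XOR 0) AND 1)) -> 0
  row 31 [11111]: ((1 AND 1) AND ((1 XOR 1) AND 1)) -> 0
Full result column, 4 rows per line (a,b,c fixed per line; d,e runs 00..11 left to right):
  rows 0-3 [a,b,c=000]: 0000  = hex 0
  rows 4-7 [a,b,c=001]: 0000  = hex 0
  rows 8-11 [a,b,c=010]: 0000  = hex 0
  rows 12-15 [a,b,c=011]: 0000  = hex 0
  rows 16-19 [a,b,c=100]: 0000  = hex 0
  rows 20-23 [a,b,c=101]: 0000  = hex 0
  rows 24-27 [a,b,c=110]: 0000  = hex 0
  rows 28-31 [a,b,c=111]: 0000  = hex 0
Output column (row 0 .. row 31) = 00000000000000000000000000000000
Output column grouped in 4s = 0000 0000 0000 0000 0000 0000 0000 0000 = 0x00000000
Convert to decimal digit by digit (value = value*16 + digit):
  0 -> 0
  0*16 + 0 = 0
  0*16 + 0 = 0
  0*16 + 0 = 0
  0*16 + 0 = 0
  0*16 + 0 = 0
  0*16 + 0 = 0
  0*16 + 0 = 0
Decimal = 0

0


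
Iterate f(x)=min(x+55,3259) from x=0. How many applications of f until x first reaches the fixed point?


Step 1: x=0, cap=3259, increment=55
Step 2: x grows by 55 each step until capped at 3259; fixed point is x=3259
Step 3: iterations = ceil(3259/55) = 60

60


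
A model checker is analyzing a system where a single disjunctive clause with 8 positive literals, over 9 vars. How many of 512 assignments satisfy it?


Step 1: Total=2^9=512
Step 2: Unsat when all 8 false: 2^1=2
Step 3: Sat=512-2=510

510


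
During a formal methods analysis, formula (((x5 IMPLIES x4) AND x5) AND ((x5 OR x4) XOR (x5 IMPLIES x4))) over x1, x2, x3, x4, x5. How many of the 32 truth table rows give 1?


Formula: (((x5 IMPLIES x4) AND x5) AND ((x5 OR x4) XOR (x5 IMPLIES x4))) over 5 vars (32 rows)
Evaluate each row (x1, x2, x3, x4, x5 as bits, MSB first):
  row 0 [00000]: (((0 IMPLIES 0) AND 0) AND ((0 OR 0) XOR (0 IMPLIES 0))) -> 0
  row 1 [00001]: (((1 IMPLIES 0) AND 1) AND ((1 OR 0) XOR (1 IMPLIES 0))) -> 0
  row 2 [00010]: (((0 IMPLIES 1) AND 0) AND ((0 OR 1) XOR (0 IMPLIES 1))) -> 0
  row 3 [00011]: (((1 IMPLIES 1) AND 1) AND ((1 OR 1) XOR (1 IMPLIES 1))) -> 0
  row 4 [00100]: (((0 IMPLIES 0) AND 0) AND ((0 OR 0) XOR (0 IMPLIES 0))) -> 0
  row 5 [00101]: (((1 IMPLIES 0) AND 1) AND ((1 OR 0) XOR (1 IMPLIES 0))) -> 0
  row 6 [00110]: (((0 IMPLIES 1) AND 0) AND ((0 OR 1) XOR (0 IMPLIES 1))) -> 0
  row 7 [00111]: (((1 IMPLIES 1) AND 1) AND ((1 OR 1) XOR (1 IMPLIES 1))) -> 0
  row 8 [01000]: (((0 IMPLIES 0) AND 0) AND ((0 OR 0) XOR (0 IMPLIES 0))) -> 0
  row 9 [01001]: (((1 IMPLIES 0) AND 1) AND ((1 OR 0) XOR (1 IMPLIES 0))) -> 0
  row 10 [01010]: (((0 IMPLIES 1) AND 0) AND ((0 OR 1) XOR (0 IMPLIES 1))) -> 0
  row 11 [01011]: (((1 IMPLIES 1) AND 1) AND ((1 OR 1) XOR (1 IMPLIES 1))) -> 0
  row 12 [01100]: (((0 IMPLIES 0) AND 0) AND ((0 OR 0) XOR (0 IMPLIES 0))) -> 0
  row 13 [01101]: (((1 IMPLIES 0) AND 1) AND ((1 OR 0) XOR (1 IMPLIES 0))) -> 0
  row 14 [01110]: (((0 IMPLIES 1) AND 0) AND ((0 OR 1) XOR (0 IMPLIES 1))) -> 0
  row 15 [01111]: (((1 IMPLIES 1) AND 1) AND ((1 OR 1) XOR (1 IMPLIES 1))) -> 0
  row 16 [10000]: (((0 IMPLIES 0) AND 0) AND ((0 OR 0) XOR (0 IMPLIES 0))) -> 0
  row 17 [10001]: (((1 IMPLIES 0) AND 1) AND ((1 OR 0) XOR (1 IMPLIES 0))) -> 0
  row 18 [10010]: (((0 IMPLIES 1) AND 0) AND ((0 OR 1) XOR (0 IMPLIES 1))) -> 0
  row 19 [10011]: (((1 IMPLIES 1) AND 1) AND ((1 OR 1) XOR (1 IMPLIES 1))) -> 0
  row 20 [10100]: (((0 IMPLIES 0) AND 0) AND ((0 OR 0) XOR (0 IMPLIES 0))) -> 0
  row 21 [10101]: (((1 IMPLIES 0) AND 1) AND ((1 OR 0) XOR (1 IMPLIES 0))) -> 0
  row 22 [10110]: (((0 IMPLIES 1) AND 0) AND ((0 OR 1) XOR (0 IMPLIES 1))) -> 0
  row 23 [10111]: (((1 IMPLIES 1) AND 1) AND ((1 OR 1) XOR (1 IMPLIES 1))) -> 0
  row 24 [11000]: (((0 IMPLIES 0) AND 0) AND ((0 OR 0) XOR (0 IMPLIES 0))) -> 0
  row 25 [11001]: (((1 IMPLIES 0) AND 1) AND ((1 OR 0) XOR (1 IMPLIES 0))) -> 0
  row 26 [11010]: (((0 IMPLIES 1) AND 0) AND ((0 OR 1) XOR (0 IMPLIES 1))) -> 0
  row 27 [11011]: (((1 IMPLIES 1) AND 1) AND ((1 OR 1) XOR (1 IMPLIES 1))) -> 0
  row 28 [11100]: (((0 IMPLIES 0) AND 0) AND ((0 OR 0) XOR (0 IMPLIES 0))) -> 0
  row 29 [11101]: (((1 IMPLIES 0) AND 1) AND ((1 OR 0) XOR (1 IMPLIES 0))) -> 0
  row 30 [11110]: (((0 IMPLIES 1) AND 0) AND ((0 OR 1) XOR (0 IMPLIES 1))) -> 0
  row 31 [11111]: (((1 IMPLIES 1) AND 1) AND ((1 OR 1) XOR (1 IMPLIES 1))) -> 0
Full result column, 8 rows per line (x1,x2 fixed per line; x3,x4,x5 runs 000..111 left to right):
  rows 0-7 [x1,x2=00]: 00000000  (ones: 0)
  rows 8-15 [x1,x2=01]: 00000000  (ones: 0)
  rows 16-23 [x1,x2=10]: 00000000  (ones: 0)
  rows 24-31 [x1,x2=11]: 00000000  (ones: 0)
Count of 1-rows = 0+0+0+0 = 0

0


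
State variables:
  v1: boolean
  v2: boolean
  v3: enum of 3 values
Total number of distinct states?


State space = product of domain sizes of all variables.
Domain sizes:
  v1 (boolean): 2
  v2 (boolean): 2
  v3 (enum of 3 values): 3
Product = 2 * 2 * 3 = 12

12


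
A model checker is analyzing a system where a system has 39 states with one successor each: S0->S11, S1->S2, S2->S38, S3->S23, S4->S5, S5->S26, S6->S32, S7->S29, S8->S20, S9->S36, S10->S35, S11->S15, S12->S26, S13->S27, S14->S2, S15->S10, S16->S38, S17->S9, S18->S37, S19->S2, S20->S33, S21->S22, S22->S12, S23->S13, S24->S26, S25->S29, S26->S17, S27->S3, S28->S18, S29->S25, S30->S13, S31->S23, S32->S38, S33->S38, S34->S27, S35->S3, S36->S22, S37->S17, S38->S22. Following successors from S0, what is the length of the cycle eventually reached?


Trace from S0 until a state repeats:
  S0 -> S11 -> S15 -> S10 -> S35 -> S3 -> S23 -> S13 -> S27 -> S3
S3 first seen at step 5, revisited at step 9.
Cycle length = 9 - 5 = 4

4


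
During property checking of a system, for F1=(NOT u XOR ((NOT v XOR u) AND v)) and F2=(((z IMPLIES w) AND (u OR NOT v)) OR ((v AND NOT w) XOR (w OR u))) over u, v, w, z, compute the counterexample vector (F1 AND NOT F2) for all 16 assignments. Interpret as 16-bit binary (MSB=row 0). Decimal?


F1 = (NOT u XOR ((NOT v XOR u) AND v))
F2 = (((z IMPLIES w) AND (u OR NOT v)) OR ((v AND NOT w) XOR (w OR u)))
Counterexample to F1=>F2 is where F1=1 and F2=0.
Evaluate each row (bits = u,v,w,z, MSB first):
  row 0 [0000]: F1=1 F2=1 -> F1&~F2 -> 0
  row 1 [0001]: F1=1 F2=0 -> F1&~F2 -> 1
  row 2 [0010]: F1=1 F2=1 -> F1&~F2 -> 0
  row 3 [0011]: F1=1 F2=1 -> F1&~F2 -> 0
  row 4 [0100]: F1=1 F2=1 -> F1&~F2 -> 0
  row 5 [0101]: F1=1 F2=1 -> F1&~F2 -> 0
  row 6 [0110]: F1=1 F2=1 -> F1&~F2 -> 0
  row 7 [0111]: F1=1 F2=1 -> F1&~F2 -> 0
  row 8 [1000]: F1=0 F2=1 -> F1&~F2 -> 0
  row 9 [1001]: F1=0 F2=1 -> F1&~F2 -> 0
  row 10 [1010]: F1=0 F2=1 -> F1&~F2 -> 0
  row 11 [1011]: F1=0 F2=1 -> F1&~F2 -> 0
  row 12 [1100]: F1=1 F2=1 -> F1&~F2 -> 0
  row 13 [1101]: F1=1 F2=0 -> F1&~F2 -> 1
  row 14 [1110]: F1=1 F2=1 -> F1&~F2 -> 0
  row 15 [1111]: F1=1 F2=1 -> F1&~F2 -> 0
Full result column, 4 rows per line (u,v fixed per line; w,z runs 00..11 left to right):
  rows 0-3 [u,v=00]: 0100  = hex 4
  rows 4-7 [u,v=01]: 0000  = hex 0
  rows 8-11 [u,v=10]: 0000  = hex 0
  rows 12-15 [u,v=11]: 0100  = hex 4
Counterexample vector (row 0 .. row 15) = 0100000000000100
Output column grouped in 4s = 0100 0000 0000 0100 = 0x4004
Convert to decimal digit by digit (value = value*16 + digit):
  4 -> 4
  4*16 + 0 = 64
  64*16 + 0 = 1024
  1024*16 + 4 = 16388
Decimal = 16388

16388


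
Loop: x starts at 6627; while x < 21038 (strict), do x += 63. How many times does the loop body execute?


Step 1: x goes from 6627 toward 21038 by 63; the body runs while x<21038, so iterations = ceil((bound-start)/step)
Step 2: Distance=14411
Step 3: ceil(14411/63)=229

229


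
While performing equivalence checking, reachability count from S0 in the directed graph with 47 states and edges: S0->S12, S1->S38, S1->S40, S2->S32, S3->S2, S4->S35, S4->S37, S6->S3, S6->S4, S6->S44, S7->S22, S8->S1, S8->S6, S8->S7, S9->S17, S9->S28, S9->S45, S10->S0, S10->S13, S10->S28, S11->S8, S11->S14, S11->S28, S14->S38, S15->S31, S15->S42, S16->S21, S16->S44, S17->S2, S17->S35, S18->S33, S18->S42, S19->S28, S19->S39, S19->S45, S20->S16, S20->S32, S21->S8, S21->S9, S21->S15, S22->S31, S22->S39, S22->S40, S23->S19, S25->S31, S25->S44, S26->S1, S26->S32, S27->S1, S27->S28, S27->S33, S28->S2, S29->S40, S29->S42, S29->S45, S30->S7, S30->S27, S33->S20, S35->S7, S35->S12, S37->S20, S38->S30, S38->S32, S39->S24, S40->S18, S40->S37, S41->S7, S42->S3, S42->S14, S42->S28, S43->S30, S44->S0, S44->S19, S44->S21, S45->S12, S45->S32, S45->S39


BFS from S0:
  layer 0: {S0}
  layer 1: {S12}
Reachable set: {S0, S12}
Count = 2

2


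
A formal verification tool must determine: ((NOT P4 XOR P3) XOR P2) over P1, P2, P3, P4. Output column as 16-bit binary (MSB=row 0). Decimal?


Formula: ((NOT P4 XOR P3) XOR P2) over P1, P2, P3, P4 (16 rows)
Evaluate each row (bits = P1,P2,P3,P4, MSB first):
  row 0 [0000]: ((NOT 0 XOR 0) XOR 0) -> 1
  row 1 [0001]: ((NOT 1 XOR 0) XOR 0) -> 0
  row 2 [0010]: ((NOT 0 XOR 1) XOR 0) -> 0
  row 3 [0011]: ((NOT 1 XOR 1) XOR 0) -> 1
  row 4 [0100]: ((NOT 0 XOR 0) XOR 1) -> 0
  row 5 [0101]: ((NOT 1 XOR 0) XOR 1) -> 1
  row 6 [0110]: ((NOT 0 XOR 1) XOR 1) -> 1
  row 7 [0111]: ((NOT 1 XOR 1) XOR 1) -> 0
  row 8 [1000]: ((NOT 0 XOR 0) XOR 0) -> 1
  row 9 [1001]: ((NOT 1 XOR 0) XOR 0) -> 0
  row 10 [1010]: ((NOT 0 XOR 1) XOR 0) -> 0
  row 11 [1011]: ((NOT 1 XOR 1) XOR 0) -> 1
  row 12 [1100]: ((NOT 0 XOR 0) XOR 1) -> 0
  row 13 [1101]: ((NOT 1 XOR 0) XOR 1) -> 1
  row 14 [1110]: ((NOT 0 XOR 1) XOR 1) -> 1
  row 15 [1111]: ((NOT 1 XOR 1) XOR 1) -> 0
Full result column, 4 rows per line (P1,P2 fixed per line; P3,P4 runs 00..11 left to right):
  rows 0-3 [P1,P2=00]: 1001  = hex 9
  rows 4-7 [P1,P2=01]: 0110  = hex 6
  rows 8-11 [P1,P2=10]: 1001  = hex 9
  rows 12-15 [P1,P2=11]: 0110  = hex 6
Output column (row 0 .. row 15) = 1001011010010110
Output column grouped in 4s = 1001 0110 1001 0110 = 0x9696
Convert to decimal digit by digit (value = value*16 + digit):
  9 -> 9
  9*16 + 6 = 150
  150*16 + 9 = 2409
  2409*16 + 6 = 38550
Decimal = 38550

38550


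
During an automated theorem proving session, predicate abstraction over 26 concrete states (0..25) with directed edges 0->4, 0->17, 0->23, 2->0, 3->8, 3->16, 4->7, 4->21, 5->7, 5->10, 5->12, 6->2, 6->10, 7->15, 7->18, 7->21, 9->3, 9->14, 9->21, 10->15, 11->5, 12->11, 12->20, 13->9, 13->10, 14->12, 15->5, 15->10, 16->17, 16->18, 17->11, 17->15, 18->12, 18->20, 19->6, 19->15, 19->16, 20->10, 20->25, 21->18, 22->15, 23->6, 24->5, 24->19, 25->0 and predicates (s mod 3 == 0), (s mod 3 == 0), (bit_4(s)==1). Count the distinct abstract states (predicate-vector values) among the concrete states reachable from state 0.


BFS from 0:
Concrete reachable: {0, 2, 4, 5, 6, 7, 10, 11, 12, 15, 17, 18, 20, 21, 23, 25}
Abstract via predicates (s mod 3 == 0), (s mod 3 == 0), (bit_4(s)==1):
  (0,0,0) <- {2, 4, 5, 7, 10, 11}
  (0,0,1) <- {17, 20, 23, 25}
  (1,1,0) <- {0, 6, 12, 15}
  (1,1,1) <- {18, 21}
Distinct abstract states = 4

4


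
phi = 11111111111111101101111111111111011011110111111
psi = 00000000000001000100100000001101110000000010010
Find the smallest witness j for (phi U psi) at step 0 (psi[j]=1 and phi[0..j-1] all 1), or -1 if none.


(phi U psi) at 0: need smallest j with psi[j]=1 and phi[i]=1 for all i in [0,j).
Scan from step 0:
  step 0: phi=1, psi=0 -> continue
  step 1: phi=1, psi=0 -> continue
  step 2: phi=1, psi=0 -> continue
  step 3: phi=1, psi=0 -> continue
  step 13: psi=1 and phi held for [0,13) -> witness found
Witness step = 13

13


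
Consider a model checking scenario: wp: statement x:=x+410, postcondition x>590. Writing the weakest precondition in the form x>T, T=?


Formula: wp(x:=E, P) = P[E/x] (substitute E for x in postcondition)
Step 1: Postcondition: x>590
Step 2: Substitute x+410 for x: x+410>590
Step 3: Solve for x: x > 590-410 = 180

180


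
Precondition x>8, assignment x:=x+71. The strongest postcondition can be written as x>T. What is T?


Formula: sp(P, x:=E) = exists old_x. (x = E[old_x/x]) AND P[old_x/x] (old_x is the value of x before the assignment; eliminate old_x by solving x = E[old_x/x] for old_x)
Step 1: Precondition P: x>8, i.e. old_x > 8
Step 2: Assignment gives x = old_x + 71, so old_x = x - 71
Step 3: Substitute into P: x - 71 > 8
Step 4: Simplify: x > 8+71 = 79

79


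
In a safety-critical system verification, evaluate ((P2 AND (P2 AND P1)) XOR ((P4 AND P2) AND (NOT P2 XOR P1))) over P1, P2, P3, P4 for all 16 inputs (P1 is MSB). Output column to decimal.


Formula: ((P2 AND (P2 AND P1)) XOR ((P4 AND P2) AND (NOT P2 XOR P1))) over P1, P2, P3, P4 (16 rows)
Evaluate each row (bits = P1,P2,P3,P4, MSB first):
  row 0 [0000]: ((0 AND (0 AND 0)) XOR ((0 AND 0) AND (NOT 0 XOR 0))) -> 0
  row 1 [0001]: ((0 AND (0 AND 0)) XOR ((1 AND 0) AND (NOT 0 XOR 0))) -> 0
  row 2 [0010]: ((0 AND (0 AND 0)) XOR ((0 AND 0) AND (NOT 0 XOR 0))) -> 0
  row 3 [0011]: ((0 AND (0 AND 0)) XOR ((1 AND 0) AND (NOT 0 XOR 0))) -> 0
  row 4 [0100]: ((1 AND (1 AND 0)) XOR ((0 AND 1) AND (NOT 1 XOR 0))) -> 0
  row 5 [0101]: ((1 AND (1 AND 0)) XOR ((1 AND 1) AND (NOT 1 XOR 0))) -> 0
  row 6 [0110]: ((1 AND (1 AND 0)) XOR ((0 AND 1) AND (NOT 1 XOR 0))) -> 0
  row 7 [0111]: ((1 AND (1 AND 0)) XOR ((1 AND 1) AND (NOT 1 XOR 0))) -> 0
  row 8 [1000]: ((0 AND (0 AND 1)) XOR ((0 AND 0) AND (NOT 0 XOR 1))) -> 0
  row 9 [1001]: ((0 AND (0 AND 1)) XOR ((1 AND 0) AND (NOT 0 XOR 1))) -> 0
  row 10 [1010]: ((0 AND (0 AND 1)) XOR ((0 AND 0) AND (NOT 0 XOR 1))) -> 0
  row 11 [1011]: ((0 AND (0 AND 1)) XOR ((1 AND 0) AND (NOT 0 XOR 1))) -> 0
  row 12 [1100]: ((1 AND (1 AND 1)) XOR ((0 AND 1) AND (NOT 1 XOR 1))) -> 1
  row 13 [1101]: ((1 AND (1 AND 1)) XOR ((1 AND 1) AND (NOT 1 XOR 1))) -> 0
  row 14 [1110]: ((1 AND (1 AND 1)) XOR ((0 AND 1) AND (NOT 1 XOR 1))) -> 1
  row 15 [1111]: ((1 AND (1 AND 1)) XOR ((1 AND 1) AND (NOT 1 XOR 1))) -> 0
Full result column, 4 rows per line (P1,P2 fixed per line; P3,P4 runs 00..11 left to right):
  rows 0-3 [P1,P2=00]: 0000  = hex 0
  rows 4-7 [P1,P2=01]: 0000  = hex 0
  rows 8-11 [P1,P2=10]: 0000  = hex 0
  rows 12-15 [P1,P2=11]: 1010  = hex A
Output column (row 0 .. row 15) = 0000000000001010
Output column grouped in 4s = 0000 0000 0000 1010 = 0x000A
Convert to decimal digit by digit (value = value*16 + digit):
  0 -> 0
  0*16 + 0 = 0
  0*16 + 0 = 0
  0*16 + 10 (A) = 10
Decimal = 10

10


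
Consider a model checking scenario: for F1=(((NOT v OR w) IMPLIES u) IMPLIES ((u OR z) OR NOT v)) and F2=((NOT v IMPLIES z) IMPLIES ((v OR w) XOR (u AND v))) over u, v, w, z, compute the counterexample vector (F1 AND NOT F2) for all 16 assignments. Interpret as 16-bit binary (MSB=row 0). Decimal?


F1 = (((NOT v OR w) IMPLIES u) IMPLIES ((u OR z) OR NOT v))
F2 = ((NOT v IMPLIES z) IMPLIES ((v OR w) XOR (u AND v)))
Counterexample to F1=>F2 is where F1=1 and F2=0.
Evaluate each row (bits = u,v,w,z, MSB first):
  row 0 [0000]: F1=1 F2=1 -> F1&~F2 -> 0
  row 1 [0001]: F1=1 F2=0 -> F1&~F2 -> 1
  row 2 [0010]: F1=1 F2=1 -> F1&~F2 -> 0
  row 3 [0011]: F1=1 F2=1 -> F1&~F2 -> 0
  row 4 [0100]: F1=0 F2=1 -> F1&~F2 -> 0
  row 5 [0101]: F1=1 F2=1 -> F1&~F2 -> 0
  row 6 [0110]: F1=1 F2=1 -> F1&~F2 -> 0
  row 7 [0111]: F1=1 F2=1 -> F1&~F2 -> 0
  row 8 [1000]: F1=1 F2=1 -> F1&~F2 -> 0
  row 9 [1001]: F1=1 F2=0 -> F1&~F2 -> 1
  row 10 [1010]: F1=1 F2=1 -> F1&~F2 -> 0
  row 11 [1011]: F1=1 F2=1 -> F1&~F2 -> 0
  row 12 [1100]: F1=1 F2=0 -> F1&~F2 -> 1
  row 13 [1101]: F1=1 F2=0 -> F1&~F2 -> 1
  row 14 [1110]: F1=1 F2=0 -> F1&~F2 -> 1
  row 15 [1111]: F1=1 F2=0 -> F1&~F2 -> 1
Full result column, 4 rows per line (u,v fixed per line; w,z runs 00..11 left to right):
  rows 0-3 [u,v=00]: 0100  = hex 4
  rows 4-7 [u,v=01]: 0000  = hex 0
  rows 8-11 [u,v=10]: 0100  = hex 4
  rows 12-15 [u,v=11]: 1111  = hex F
Counterexample vector (row 0 .. row 15) = 0100000001001111
Output column grouped in 4s = 0100 0000 0100 1111 = 0x404F
Convert to decimal digit by digit (value = value*16 + digit):
  4 -> 4
  4*16 + 0 = 64
  64*16 + 4 = 1028
  1028*16 + 15 (F) = 16463
Decimal = 16463

16463


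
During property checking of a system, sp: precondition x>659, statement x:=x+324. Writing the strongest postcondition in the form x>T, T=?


Formula: sp(P, x:=E) = exists old_x. (x = E[old_x/x]) AND P[old_x/x] (old_x is the value of x before the assignment; eliminate old_x by solving x = E[old_x/x] for old_x)
Step 1: Precondition P: x>659, i.e. old_x > 659
Step 2: Assignment gives x = old_x + 324, so old_x = x - 324
Step 3: Substitute into P: x - 324 > 659
Step 4: Simplify: x > 659+324 = 983

983


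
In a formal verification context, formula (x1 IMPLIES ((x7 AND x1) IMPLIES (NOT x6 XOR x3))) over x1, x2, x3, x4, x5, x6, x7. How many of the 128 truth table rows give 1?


Formula: (x1 IMPLIES ((x7 AND x1) IMPLIES (NOT x6 XOR x3))) over 7 vars (128 rows)
Evaluate each row (x1, x2, x3, x4, x5, x6, x7 as bits, MSB first):
  row 0 [0000000]: (0 IMPLIES ((0 AND 0) IMPLIES (NOT 0 XOR 0))) -> 1
  row 1 [0000001]: (0 IMPLIES ((1 AND 0) IMPLIES (NOT 0 XOR 0))) -> 1
  row 2 [0000010]: (0 IMPLIES ((0 AND 0) IMPLIES (NOT 1 XOR 0))) -> 1
  row 3 [0000011]: (0 IMPLIES ((1 AND 0) IMPLIES (NOT 1 XOR 0))) -> 1
  row 4 [0000100]: (0 IMPLIES ((0 AND 0) IMPLIES (NOT 0 XOR 0))) -> 1
  (every remaining row is evaluated the same way; all 128 results are listed next)
Full result column, 8 rows per line (x1,x2,x3,x4 fixed per line; x5,x6,x7 runs 000..111 left to right):
  rows 0-7 [x1,x2,x3,x4=0000]: 11111111  (ones: 8)
  rows 8-15 [x1,x2,x3,x4=0001]: 11111111  (ones: 8)
  rows 16-23 [x1,x2,x3,x4=0010]: 11111111  (ones: 8)
  rows 24-31 [x1,x2,x3,x4=0011]: 11111111  (ones: 8)
  rows 32-39 [x1,x2,x3,x4=0100]: 11111111  (ones: 8)
  rows 40-47 [x1,x2,x3,x4=0101]: 11111111  (ones: 8)
  rows 48-55 [x1,x2,x3,x4=0110]: 11111111  (ones: 8)
  rows 56-63 [x1,x2,x3,x4=0111]: 11111111  (ones: 8)
  rows 64-71 [x1,x2,x3,x4=1000]: 11101110  (ones: 6)
  rows 72-79 [x1,x2,x3,x4=1001]: 11101110  (ones: 6)
  rows 80-87 [x1,x2,x3,x4=1010]: 10111011  (ones: 6)
  rows 88-95 [x1,x2,x3,x4=1011]: 10111011  (ones: 6)
  rows 96-103 [x1,x2,x3,x4=1100]: 11101110  (ones: 6)
  rows 104-111 [x1,x2,x3,x4=1101]: 11101110  (ones: 6)
  rows 112-119 [x1,x2,x3,x4=1110]: 10111011  (ones: 6)
  rows 120-127 [x1,x2,x3,x4=1111]: 10111011  (ones: 6)
Count of 1-rows = 8+8+8+8+8+8+8+8+6+6+6+6+6+6+6+6 = 112

112


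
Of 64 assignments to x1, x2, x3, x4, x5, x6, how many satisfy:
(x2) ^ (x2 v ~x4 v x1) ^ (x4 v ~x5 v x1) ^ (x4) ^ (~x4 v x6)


CNF with 5 clauses over 6 vars (64 assignments).
An assignment satisfies CNF iff every clause has >=1 true literal.
Check each row (bits = x1,x2,x3,x4,x5,x6; clause T/F shown):
  row 0 [000000]: clauses=FTTFT -> 0
  row 1 [000001]: clauses=FTTFT -> 0
  row 2 [000010]: clauses=FTFFT -> 0
  row 3 [000011]: clauses=FTFFT -> 0
  row 4 [000100]: clauses=FFTTF -> 0
  (every remaining row is evaluated the same way; all 64 results are listed next)
Full result column, 8 rows per line (x1,x2,x3 fixed per line; x4,x5,x6 runs 000..111 left to right):
  rows 0-7 [x1,x2,x3=000]: 00000000  (ones: 0)
  rows 8-15 [x1,x2,x3=001]: 00000000  (ones: 0)
  rows 16-23 [x1,x2,x3=010]: 00000101  (ones: 2)
  rows 24-31 [x1,x2,x3=011]: 00000101  (ones: 2)
  rows 32-39 [x1,x2,x3=100]: 00000000  (ones: 0)
  rows 40-47 [x1,x2,x3=101]: 00000000  (ones: 0)
  rows 48-55 [x1,x2,x3=110]: 00000101  (ones: 2)
  rows 56-63 [x1,x2,x3=111]: 00000101  (ones: 2)
Satisfying assignments = 0+0+2+2+0+0+2+2 = 8

8


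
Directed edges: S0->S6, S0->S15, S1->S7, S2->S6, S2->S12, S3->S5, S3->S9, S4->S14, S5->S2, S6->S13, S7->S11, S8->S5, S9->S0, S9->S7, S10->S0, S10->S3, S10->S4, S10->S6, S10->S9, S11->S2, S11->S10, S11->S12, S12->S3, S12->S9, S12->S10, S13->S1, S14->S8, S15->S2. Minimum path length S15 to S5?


BFS layer-by-layer from S15:
  dist 0: {S15}
  dist 1: {S2}
  dist 2: {S6, S12}
  dist 3: {S3, S9, S10, S13}
  dist 4: {S0, S1, S4, S5, S7}
  -> S5 reached at distance 4
Shortest path length = 4

4


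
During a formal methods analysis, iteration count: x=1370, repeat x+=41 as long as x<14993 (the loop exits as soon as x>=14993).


Step 1: x goes from 1370 toward 14993 by 41; the body runs while x<14993, so iterations = ceil((bound-start)/step)
Step 2: Distance=13623
Step 3: ceil(13623/41)=333

333


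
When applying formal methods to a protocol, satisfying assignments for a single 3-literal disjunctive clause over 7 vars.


Step 1: Total=2^7=128
Step 2: Unsat when all 3 false: 2^4=16
Step 3: Sat=128-16=112

112


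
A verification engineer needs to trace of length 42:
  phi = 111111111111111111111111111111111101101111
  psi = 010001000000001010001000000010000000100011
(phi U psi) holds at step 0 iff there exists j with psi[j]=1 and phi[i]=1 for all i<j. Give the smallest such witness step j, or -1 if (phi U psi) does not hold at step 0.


(phi U psi) at 0: need smallest j with psi[j]=1 and phi[i]=1 for all i in [0,j).
Scan from step 0:
  step 0: phi=1, psi=0 -> continue
  step 1: psi=1 and phi held for [0,1) -> witness found
Witness step = 1

1


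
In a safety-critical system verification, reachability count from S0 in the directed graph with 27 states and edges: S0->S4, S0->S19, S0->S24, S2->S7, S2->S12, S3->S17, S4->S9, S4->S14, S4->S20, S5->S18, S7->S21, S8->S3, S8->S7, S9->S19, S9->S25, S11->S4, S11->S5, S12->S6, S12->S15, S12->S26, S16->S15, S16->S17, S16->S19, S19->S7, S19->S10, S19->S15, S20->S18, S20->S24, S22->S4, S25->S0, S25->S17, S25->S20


BFS from S0:
  layer 0: {S0}
  layer 1: {S4, S19, S24}
  layer 2: {S7, S9, S10, S14, S15, S20}
  layer 3: {S18, S21, S25}
  layer 4: {S17}
Reachable set: {S0, S4, S7, S9, S10, S14, S15, S17, S18, S19, S20, S21, S24, S25}
Count = 14

14


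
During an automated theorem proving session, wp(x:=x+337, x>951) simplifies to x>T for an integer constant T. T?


Formula: wp(x:=E, P) = P[E/x] (substitute E for x in postcondition)
Step 1: Postcondition: x>951
Step 2: Substitute x+337 for x: x+337>951
Step 3: Solve for x: x > 951-337 = 614

614


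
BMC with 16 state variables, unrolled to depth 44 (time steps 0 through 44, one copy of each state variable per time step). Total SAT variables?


BMC unrolls to depth k, creating one copy of each state var for steps 0..k.
Step count = 44 + 1 = 45 (steps 0 through 44)
Vars per step = 16
Total = 16 * 45 = 720

720


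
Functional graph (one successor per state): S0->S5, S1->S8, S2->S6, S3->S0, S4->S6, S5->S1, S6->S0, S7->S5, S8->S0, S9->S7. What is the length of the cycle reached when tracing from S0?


Trace from S0 until a state repeats:
  S0 -> S5 -> S1 -> S8 -> S0
S0 first seen at step 0, revisited at step 4.
Cycle length = 4 - 0 = 4

4


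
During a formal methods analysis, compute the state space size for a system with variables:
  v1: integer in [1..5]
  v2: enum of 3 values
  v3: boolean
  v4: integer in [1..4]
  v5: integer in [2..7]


State space = product of domain sizes of all variables.
Domain sizes:
  v1 (integer in [1..5]): 5
  v2 (enum of 3 values): 3
  v3 (boolean): 2
  v4 (integer in [1..4]): 4
  v5 (integer in [2..7]): 6
Product = 5 * 3 * 2 * 4 * 6 = 720

720


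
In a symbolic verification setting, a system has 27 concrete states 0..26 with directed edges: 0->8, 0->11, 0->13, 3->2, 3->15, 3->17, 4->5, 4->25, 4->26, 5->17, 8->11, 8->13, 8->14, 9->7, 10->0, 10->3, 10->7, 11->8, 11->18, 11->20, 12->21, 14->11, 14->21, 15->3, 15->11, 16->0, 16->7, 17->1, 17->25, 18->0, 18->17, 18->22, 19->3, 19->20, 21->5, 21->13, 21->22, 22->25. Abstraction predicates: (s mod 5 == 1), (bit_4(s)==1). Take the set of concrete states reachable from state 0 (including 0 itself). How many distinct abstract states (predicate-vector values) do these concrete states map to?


BFS from 0:
Concrete reachable: {0, 1, 5, 8, 11, 13, 14, 17, 18, 20, 21, 22, 25}
Abstract via predicates (s mod 5 == 1), (bit_4(s)==1):
  (0,0) <- {0, 5, 8, 13, 14}
  (0,1) <- {17, 18, 20, 22, 25}
  (1,0) <- {1, 11}
  (1,1) <- {21}
Distinct abstract states = 4

4


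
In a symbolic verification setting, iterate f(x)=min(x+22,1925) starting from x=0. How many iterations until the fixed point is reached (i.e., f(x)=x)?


Step 1: x=0, cap=1925, increment=22
Step 2: x grows by 22 each step until capped at 1925; fixed point is x=1925
Step 3: iterations = ceil(1925/22) = 88

88


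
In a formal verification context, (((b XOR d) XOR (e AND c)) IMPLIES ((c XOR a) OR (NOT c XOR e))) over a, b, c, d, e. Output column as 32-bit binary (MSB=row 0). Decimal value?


Formula: (((b XOR d) XOR (e AND c)) IMPLIES ((c XOR a) OR (NOT c XOR e))) over a, b, c, d, e (32 rows)
Evaluate each row (bits = a,b,c,d,e, MSB first):
  row 0 [00000]: (((0 XOR 0) XOR (0 AND 0)) IMPLIES ((0 XOR 0) OR (NOT 0 XOR 0))) -> 1
  row 1 [00001]: (((0 XOR 0) XOR (1 AND 0)) IMPLIES ((0 XOR 0) OR (NOT 0 XOR 1))) -> 1
  row 2 [00010]: (((0 XOR 1) XOR (0 AND 0)) IMPLIES ((0 XOR 0) OR (NOT 0 XOR 0))) -> 1
  row 3 [00011]: (((0 XOR 1) XOR (1 AND 0)) IMPLIES ((0 XOR 0) OR (NOT 0 XOR 1))) -> 0
  row 4 [00100]: (((0 XOR 0) XOR (0 AND 1)) IMPLIES ((1 XOR 0) OR (NOT 1 XOR 0))) -> 1
  row 5 [00101]: (((0 XOR 0) XOR (1 AND 1)) IMPLIES ((1 XOR 0) OR (NOT 1 XOR 1))) -> 1
  row 6 [00110]: (((0 XOR 1) XOR (0 AND 1)) IMPLIES ((1 XOR 0) OR (NOT 1 XOR 0))) -> 1
  row 7 [00111]: (((0 XOR 1) XOR (1 AND 1)) IMPLIES ((1 XOR 0) OR (NOT 1 XOR 1))) -> 1
  row 8 [01000]: (((1 XOR 0) XOR (0 AND 0)) IMPLIES ((0 XOR 0) OR (NOT 0 XOR 0))) -> 1
  row 9 [01001]: (((1 XOR 0) XOR (1 AND 0)) IMPLIES ((0 XOR 0) OR (NOT 0 XOR 1))) -> 0
  row 10 [01010]: (((1 XOR 1) XOR (0 AND 0)) IMPLIES ((0 XOR 0) OR (NOT 0 XOR 0))) -> 1
  row 11 [01011]: (((1 XOR 1) XOR (1 AND 0)) IMPLIES ((0 XOR 0) OR (NOT 0 XOR 1))) -> 1
  row 12 [01100]: (((1 XOR 0) XOR (0 AND 1)) IMPLIES ((1 XOR 0) OR (NOT 1 XOR 0))) -> 1
  row 13 [01101]: (((1 XOR 0) XOR (1 AND 1)) IMPLIES ((1 XOR 0) OR (NOT 1 XOR 1))) -> 1
  row 14 [01110]: (((1 XOR 1) XOR (0 AND 1)) IMPLIES ((1 XOR 0) OR (NOT 1 XOR 0))) -> 1
  row 15 [01111]: (((1 XOR 1) XOR (1 AND 1)) IMPLIES ((1 XOR 0) OR (NOT 1 XOR 1))) -> 1
  row 16 [10000]: (((0 XOR 0) XOR (0 AND 0)) IMPLIES ((0 XOR 1) OR (NOT 0 XOR 0))) -> 1
  row 17 [10001]: (((0 XOR 0) XOR (1 AND 0)) IMPLIES ((0 XOR 1) OR (NOT 0 XOR 1))) -> 1
  row 18 [10010]: (((0 XOR 1) XOR (0 AND 0)) IMPLIES ((0 XOR 1) OR (NOT 0 XOR 0))) -> 1
  row 19 [10011]: (((0 XOR 1) XOR (1 AND 0)) IMPLIES ((0 XOR 1) OR (NOT 0 XOR 1))) -> 1
  row 20 [10100]: (((0 XOR 0) XOR (0 AND 1)) IMPLIES ((1 XOR 1) OR (NOT 1 XOR 0))) -> 1
  row 21 [10101]: (((0 XOR 0) XOR (1 AND 1)) IMPLIES ((1 XOR 1) OR (NOT 1 XOR 1))) -> 1
  row 22 [10110]: (((0 XOR 1) XOR (0 AND 1)) IMPLIES ((1 XOR 1) OR (NOT 1 XOR 0))) -> 0
  row 23 [10111]: (((0 XOR 1) XOR (1 AND 1)) IMPLIES ((1 XOR 1) OR (NOT 1 XOR 1))) -> 1
  row 24 [11000]: (((1 XOR 0) XOR (0 AND 0)) IMPLIES ((0 XOR 1) OR (NOT 0 XOR 0))) -> 1
  row 25 [11001]: (((1 XOR 0) XOR (1 AND 0)) IMPLIES ((0 XOR 1) OR (NOT 0 XOR 1))) -> 1
  row 26 [11010]: (((1 XOR 1) XOR (0 AND 0)) IMPLIES ((0 XOR 1) OR (NOT 0 XOR 0))) -> 1
  row 27 [11011]: (((1 XOR 1) XOR (1 AND 0)) IMPLIES ((0 XOR 1) OR (NOT 0 XOR 1))) -> 1
  row 28 [11100]: (((1 XOR 0) XOR (0 AND 1)) IMPLIES ((1 XOR 1) OR (NOT 1 XOR 0))) -> 0
  row 29 [11101]: (((1 XOR 0) XOR (1 AND 1)) IMPLIES ((1 XOR 1) OR (NOT 1 XOR 1))) -> 1
  row 30 [11110]: (((1 XOR 1) XOR (0 AND 1)) IMPLIES ((1 XOR 1) OR (NOT 1 XOR 0))) -> 1
  row 31 [11111]: (((1 XOR 1) XOR (1 AND 1)) IMPLIES ((1 XOR 1) OR (NOT 1 XOR 1))) -> 1
Full result column, 4 rows per line (a,b,c fixed per line; d,e runs 00..11 left to right):
  rows 0-3 [a,b,c=000]: 1110  = hex E
  rows 4-7 [a,b,c=001]: 1111  = hex F
  rows 8-11 [a,b,c=010]: 1011  = hex B
  rows 12-15 [a,b,c=011]: 1111  = hex F
  rows 16-19 [a,b,c=100]: 1111  = hex F
  rows 20-23 [a,b,c=101]: 1101  = hex D
  rows 24-27 [a,b,c=110]: 1111  = hex F
  rows 28-31 [a,b,c=111]: 0111  = hex 7
Output column (row 0 .. row 31) = 11101111101111111111110111110111
Output column grouped in 4s = 1110 1111 1011 1111 1111 1101 1111 0111 = 0xEFBFFDF7
Convert to decimal digit by digit (value = value*16 + digit):
  E -> 14
  14*16 + 15 (F) = 239
  239*16 + 11 (B) = 3835
  3835*16 + 15 (F) = 61375
  61375*16 + 15 (F) = 982015
  982015*16 + 13 (D) = 15712253
  15712253*16 + 15 (F) = 251396063
  251396063*16 + 7 = 4022337015
Decimal = 4022337015

4022337015


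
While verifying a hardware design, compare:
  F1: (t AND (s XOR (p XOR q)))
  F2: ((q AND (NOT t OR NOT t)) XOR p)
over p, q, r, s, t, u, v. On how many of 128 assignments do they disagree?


F1 = (t AND (s XOR (p XOR q)))
F2 = ((q AND (NOT t OR NOT t)) XOR p)
Evaluate both on each of 128 rows (bits = p,q,r,s,t,u,v):
  row 0 [0000000]: F1=0 F2=0 -> 0
  row 1 [0000001]: F1=0 F2=0 -> 0
  row 2 [0000010]: F1=0 F2=0 -> 0
  row 3 [0000011]: F1=0 F2=0 -> 0
  row 4 [0000100]: F1=0 F2=0 -> 0
  (every remaining row is evaluated the same way; all 128 results are listed next)
Full result column, 8 rows per line (p,q,r,s fixed per line; t,u,v runs 000..111 left to right):
  rows 0-7 [p,q,r,s=0000]: 00000000  (ones: 0)
  rows 8-15 [p,q,r,s=0001]: 00001111  (ones: 4)
  rows 16-23 [p,q,r,s=0010]: 00000000  (ones: 0)
  rows 24-31 [p,q,r,s=0011]: 00001111  (ones: 4)
  rows 32-39 [p,q,r,s=0100]: 11111111  (ones: 8)
  rows 40-47 [p,q,r,s=0101]: 11110000  (ones: 4)
  rows 48-55 [p,q,r,s=0110]: 11111111  (ones: 8)
  rows 56-63 [p,q,r,s=0111]: 11110000  (ones: 4)
  rows 64-71 [p,q,r,s=1000]: 11110000  (ones: 4)
  rows 72-79 [p,q,r,s=1001]: 11111111  (ones: 8)
  rows 80-87 [p,q,r,s=1010]: 11110000  (ones: 4)
  rows 88-95 [p,q,r,s=1011]: 11111111  (ones: 8)
  rows 96-103 [p,q,r,s=1100]: 00001111  (ones: 4)
  rows 104-111 [p,q,r,s=1101]: 00000000  (ones: 0)
  rows 112-119 [p,q,r,s=1110]: 00001111  (ones: 4)
  rows 120-127 [p,q,r,s=1111]: 00000000  (ones: 0)
Disagreements = 0+4+0+4+8+4+8+4+4+8+4+8+4+0+4+0 = 64

64


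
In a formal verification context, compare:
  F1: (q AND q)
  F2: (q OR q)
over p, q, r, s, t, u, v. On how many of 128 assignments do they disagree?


F1 = (q AND q)
F2 = (q OR q)
Evaluate both on each of 128 rows (bits = p,q,r,s,t,u,v):
  row 0 [0000000]: F1=0 F2=0 -> 0
  row 1 [0000001]: F1=0 F2=0 -> 0
  row 2 [0000010]: F1=0 F2=0 -> 0
  row 3 [0000011]: F1=0 F2=0 -> 0
  row 4 [0000100]: F1=0 F2=0 -> 0
  (every remaining row is evaluated the same way; all 128 results are listed next)
Full result column, 8 rows per line (p,q,r,s fixed per line; t,u,v runs 000..111 left to right):
  rows 0-7 [p,q,r,s=0000]: 00000000  (ones: 0)
  rows 8-15 [p,q,r,s=0001]: 00000000  (ones: 0)
  rows 16-23 [p,q,r,s=0010]: 00000000  (ones: 0)
  rows 24-31 [p,q,r,s=0011]: 00000000  (ones: 0)
  rows 32-39 [p,q,r,s=0100]: 00000000  (ones: 0)
  rows 40-47 [p,q,r,s=0101]: 00000000  (ones: 0)
  rows 48-55 [p,q,r,s=0110]: 00000000  (ones: 0)
  rows 56-63 [p,q,r,s=0111]: 00000000  (ones: 0)
  rows 64-71 [p,q,r,s=1000]: 00000000  (ones: 0)
  rows 72-79 [p,q,r,s=1001]: 00000000  (ones: 0)
  rows 80-87 [p,q,r,s=1010]: 00000000  (ones: 0)
  rows 88-95 [p,q,r,s=1011]: 00000000  (ones: 0)
  rows 96-103 [p,q,r,s=1100]: 00000000  (ones: 0)
  rows 104-111 [p,q,r,s=1101]: 00000000  (ones: 0)
  rows 112-119 [p,q,r,s=1110]: 00000000  (ones: 0)
  rows 120-127 [p,q,r,s=1111]: 00000000  (ones: 0)
Disagreements = 0+0+0+0+0+0+0+0+0+0+0+0+0+0+0+0 = 0

0


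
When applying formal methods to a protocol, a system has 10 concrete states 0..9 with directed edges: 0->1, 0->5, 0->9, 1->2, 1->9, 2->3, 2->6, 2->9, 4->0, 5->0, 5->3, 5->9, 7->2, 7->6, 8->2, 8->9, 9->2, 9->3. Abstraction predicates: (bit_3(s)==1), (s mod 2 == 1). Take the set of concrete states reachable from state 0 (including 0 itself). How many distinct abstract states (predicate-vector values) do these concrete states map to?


BFS from 0:
Concrete reachable: {0, 1, 2, 3, 5, 6, 9}
Abstract via predicates (bit_3(s)==1), (s mod 2 == 1):
  (0,0) <- {0, 2, 6}
  (0,1) <- {1, 3, 5}
  (1,1) <- {9}
Distinct abstract states = 3

3


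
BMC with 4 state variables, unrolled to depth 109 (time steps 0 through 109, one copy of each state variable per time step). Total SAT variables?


BMC unrolls to depth k, creating one copy of each state var for steps 0..k.
Step count = 109 + 1 = 110 (steps 0 through 109)
Vars per step = 4
Total = 4 * 110 = 440

440


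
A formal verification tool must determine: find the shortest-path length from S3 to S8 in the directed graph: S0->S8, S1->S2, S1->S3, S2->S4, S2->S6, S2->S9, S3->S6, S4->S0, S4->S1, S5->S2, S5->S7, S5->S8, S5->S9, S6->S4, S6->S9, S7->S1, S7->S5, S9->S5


BFS layer-by-layer from S3:
  dist 0: {S3}
  dist 1: {S6}
  dist 2: {S4, S9}
  dist 3: {S0, S1, S5}
  dist 4: {S2, S7, S8}
  -> S8 reached at distance 4
Shortest path length = 4

4


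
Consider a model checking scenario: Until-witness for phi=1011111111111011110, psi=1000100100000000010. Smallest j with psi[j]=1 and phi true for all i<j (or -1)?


(phi U psi) at 0: need smallest j with psi[j]=1 and phi[i]=1 for all i in [0,j).
Scan from step 0:
  step 0: psi=1 and phi held for [0,0) -> witness found
Witness step = 0

0


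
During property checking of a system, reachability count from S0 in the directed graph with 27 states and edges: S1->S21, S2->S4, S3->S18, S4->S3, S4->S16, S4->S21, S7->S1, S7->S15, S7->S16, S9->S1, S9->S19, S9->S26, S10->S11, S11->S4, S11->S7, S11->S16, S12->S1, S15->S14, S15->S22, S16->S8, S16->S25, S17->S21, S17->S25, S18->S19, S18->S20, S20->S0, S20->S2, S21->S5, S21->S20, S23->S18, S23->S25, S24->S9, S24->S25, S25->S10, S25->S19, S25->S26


BFS from S0:
  layer 0: {S0}
Reachable set: {S0}
Count = 1

1


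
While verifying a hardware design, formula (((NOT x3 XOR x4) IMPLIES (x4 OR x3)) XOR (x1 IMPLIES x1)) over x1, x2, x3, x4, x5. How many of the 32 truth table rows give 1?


Formula: (((NOT x3 XOR x4) IMPLIES (x4 OR x3)) XOR (x1 IMPLIES x1)) over 5 vars (32 rows)
Evaluate each row (x1, x2, x3, x4, x5 as bits, MSB first):
  row 0 [00000]: (((NOT 0 XOR 0) IMPLIES (0 OR 0)) XOR (0 IMPLIES 0)) -> 1
  row 1 [00001]: (((NOT 0 XOR 0) IMPLIES (0 OR 0)) XOR (0 IMPLIES 0)) -> 1
  row 2 [00010]: (((NOT 0 XOR 1) IMPLIES (1 OR 0)) XOR (0 IMPLIES 0)) -> 0
  row 3 [00011]: (((NOT 0 XOR 1) IMPLIES (1 OR 0)) XOR (0 IMPLIES 0)) -> 0
  row 4 [00100]: (((NOT 1 XOR 0) IMPLIES (0 OR 1)) XOR (0 IMPLIES 0)) -> 0
  row 5 [00101]: (((NOT 1 XOR 0) IMPLIES (0 OR 1)) XOR (0 IMPLIES 0)) -> 0
  row 6 [00110]: (((NOT 1 XOR 1) IMPLIES (1 OR 1)) XOR (0 IMPLIES 0)) -> 0
  row 7 [00111]: (((NOT 1 XOR 1) IMPLIES (1 OR 1)) XOR (0 IMPLIES 0)) -> 0
  row 8 [01000]: (((NOT 0 XOR 0) IMPLIES (0 OR 0)) XOR (0 IMPLIES 0)) -> 1
  row 9 [01001]: (((NOT 0 XOR 0) IMPLIES (0 OR 0)) XOR (0 IMPLIES 0)) -> 1
  row 10 [01010]: (((NOT 0 XOR 1) IMPLIES (1 OR 0)) XOR (0 IMPLIES 0)) -> 0
  row 11 [01011]: (((NOT 0 XOR 1) IMPLIES (1 OR 0)) XOR (0 IMPLIES 0)) -> 0
  row 12 [01100]: (((NOT 1 XOR 0) IMPLIES (0 OR 1)) XOR (0 IMPLIES 0)) -> 0
  row 13 [01101]: (((NOT 1 XOR 0) IMPLIES (0 OR 1)) XOR (0 IMPLIES 0)) -> 0
  row 14 [01110]: (((NOT 1 XOR 1) IMPLIES (1 OR 1)) XOR (0 IMPLIES 0)) -> 0
  row 15 [01111]: (((NOT 1 XOR 1) IMPLIES (1 OR 1)) XOR (0 IMPLIES 0)) -> 0
  row 16 [10000]: (((NOT 0 XOR 0) IMPLIES (0 OR 0)) XOR (1 IMPLIES 1)) -> 1
  row 17 [10001]: (((NOT 0 XOR 0) IMPLIES (0 OR 0)) XOR (1 IMPLIES 1)) -> 1
  row 18 [10010]: (((NOT 0 XOR 1) IMPLIES (1 OR 0)) XOR (1 IMPLIES 1)) -> 0
  row 19 [10011]: (((NOT 0 XOR 1) IMPLIES (1 OR 0)) XOR (1 IMPLIES 1)) -> 0
  row 20 [10100]: (((NOT 1 XOR 0) IMPLIES (0 OR 1)) XOR (1 IMPLIES 1)) -> 0
  row 21 [10101]: (((NOT 1 XOR 0) IMPLIES (0 OR 1)) XOR (1 IMPLIES 1)) -> 0
  row 22 [10110]: (((NOT 1 XOR 1) IMPLIES (1 OR 1)) XOR (1 IMPLIES 1)) -> 0
  row 23 [10111]: (((NOT 1 XOR 1) IMPLIES (1 OR 1)) XOR (1 IMPLIES 1)) -> 0
  row 24 [11000]: (((NOT 0 XOR 0) IMPLIES (0 OR 0)) XOR (1 IMPLIES 1)) -> 1
  row 25 [11001]: (((NOT 0 XOR 0) IMPLIES (0 OR 0)) XOR (1 IMPLIES 1)) -> 1
  row 26 [11010]: (((NOT 0 XOR 1) IMPLIES (1 OR 0)) XOR (1 IMPLIES 1)) -> 0
  row 27 [11011]: (((NOT 0 XOR 1) IMPLIES (1 OR 0)) XOR (1 IMPLIES 1)) -> 0
  row 28 [11100]: (((NOT 1 XOR 0) IMPLIES (0 OR 1)) XOR (1 IMPLIES 1)) -> 0
  row 29 [11101]: (((NOT 1 XOR 0) IMPLIES (0 OR 1)) XOR (1 IMPLIES 1)) -> 0
  row 30 [11110]: (((NOT 1 XOR 1) IMPLIES (1 OR 1)) XOR (1 IMPLIES 1)) -> 0
  row 31 [11111]: (((NOT 1 XOR 1) IMPLIES (1 OR 1)) XOR (1 IMPLIES 1)) -> 0
Full result column, 8 rows per line (x1,x2 fixed per line; x3,x4,x5 runs 000..111 left to right):
  rows 0-7 [x1,x2=00]: 11000000  (ones: 2)
  rows 8-15 [x1,x2=01]: 11000000  (ones: 2)
  rows 16-23 [x1,x2=10]: 11000000  (ones: 2)
  rows 24-31 [x1,x2=11]: 11000000  (ones: 2)
Count of 1-rows = 2+2+2+2 = 8

8


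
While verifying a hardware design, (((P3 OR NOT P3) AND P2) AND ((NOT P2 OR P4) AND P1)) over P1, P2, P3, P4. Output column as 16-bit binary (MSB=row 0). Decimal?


Formula: (((P3 OR NOT P3) AND P2) AND ((NOT P2 OR P4) AND P1)) over P1, P2, P3, P4 (16 rows)
Evaluate each row (bits = P1,P2,P3,P4, MSB first):
  row 0 [0000]: (((0 OR NOT 0) AND 0) AND ((NOT 0 OR 0) AND 0)) -> 0
  row 1 [0001]: (((0 OR NOT 0) AND 0) AND ((NOT 0 OR 1) AND 0)) -> 0
  row 2 [0010]: (((1 OR NOT 1) AND 0) AND ((NOT 0 OR 0) AND 0)) -> 0
  row 3 [0011]: (((1 OR NOT 1) AND 0) AND ((NOT 0 OR 1) AND 0)) -> 0
  row 4 [0100]: (((0 OR NOT 0) AND 1) AND ((NOT 1 OR 0) AND 0)) -> 0
  row 5 [0101]: (((0 OR NOT 0) AND 1) AND ((NOT 1 OR 1) AND 0)) -> 0
  row 6 [0110]: (((1 OR NOT 1) AND 1) AND ((NOT 1 OR 0) AND 0)) -> 0
  row 7 [0111]: (((1 OR NOT 1) AND 1) AND ((NOT 1 OR 1) AND 0)) -> 0
  row 8 [1000]: (((0 OR NOT 0) AND 0) AND ((NOT 0 OR 0) AND 1)) -> 0
  row 9 [1001]: (((0 OR NOT 0) AND 0) AND ((NOT 0 OR 1) AND 1)) -> 0
  row 10 [1010]: (((1 OR NOT 1) AND 0) AND ((NOT 0 OR 0) AND 1)) -> 0
  row 11 [1011]: (((1 OR NOT 1) AND 0) AND ((NOT 0 OR 1) AND 1)) -> 0
  row 12 [1100]: (((0 OR NOT 0) AND 1) AND ((NOT 1 OR 0) AND 1)) -> 0
  row 13 [1101]: (((0 OR NOT 0) AND 1) AND ((NOT 1 OR 1) AND 1)) -> 1
  row 14 [1110]: (((1 OR NOT 1) AND 1) AND ((NOT 1 OR 0) AND 1)) -> 0
  row 15 [1111]: (((1 OR NOT 1) AND 1) AND ((NOT 1 OR 1) AND 1)) -> 1
Full result column, 4 rows per line (P1,P2 fixed per line; P3,P4 runs 00..11 left to right):
  rows 0-3 [P1,P2=00]: 0000  = hex 0
  rows 4-7 [P1,P2=01]: 0000  = hex 0
  rows 8-11 [P1,P2=10]: 0000  = hex 0
  rows 12-15 [P1,P2=11]: 0101  = hex 5
Output column (row 0 .. row 15) = 0000000000000101
Output column grouped in 4s = 0000 0000 0000 0101 = 0x0005
Convert to decimal digit by digit (value = value*16 + digit):
  0 -> 0
  0*16 + 0 = 0
  0*16 + 0 = 0
  0*16 + 5 = 5
Decimal = 5

5
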